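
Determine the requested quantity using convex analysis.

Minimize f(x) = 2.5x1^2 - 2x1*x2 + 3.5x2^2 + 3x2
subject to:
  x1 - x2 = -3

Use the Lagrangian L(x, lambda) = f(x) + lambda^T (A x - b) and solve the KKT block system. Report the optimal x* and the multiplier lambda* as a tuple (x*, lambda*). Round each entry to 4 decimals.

Form the Lagrangian:
  L(x, lambda) = (1/2) x^T Q x + c^T x + lambda^T (A x - b)
Stationarity (grad_x L = 0): Q x + c + A^T lambda = 0.
Primal feasibility: A x = b.

This gives the KKT block system:
  [ Q   A^T ] [ x     ]   [-c ]
  [ A    0  ] [ lambda ] = [ b ]

Solving the linear system:
  x*      = (-2.25, 0.75)
  lambda* = (12.75)
  f(x*)   = 20.25

x* = (-2.25, 0.75), lambda* = (12.75)


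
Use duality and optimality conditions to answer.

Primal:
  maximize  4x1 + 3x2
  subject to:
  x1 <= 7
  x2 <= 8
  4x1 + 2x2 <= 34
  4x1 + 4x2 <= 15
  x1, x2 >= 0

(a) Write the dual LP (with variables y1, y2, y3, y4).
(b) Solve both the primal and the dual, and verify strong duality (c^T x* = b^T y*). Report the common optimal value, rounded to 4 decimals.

The standard primal-dual pair for 'max c^T x s.t. A x <= b, x >= 0' is:
  Dual:  min b^T y  s.t.  A^T y >= c,  y >= 0.

So the dual LP is:
  minimize  7y1 + 8y2 + 34y3 + 15y4
  subject to:
    y1 + 4y3 + 4y4 >= 4
    y2 + 2y3 + 4y4 >= 3
    y1, y2, y3, y4 >= 0

Solving the primal: x* = (3.75, 0).
  primal value c^T x* = 15.
Solving the dual: y* = (0, 0, 0, 1).
  dual value b^T y* = 15.
Strong duality: c^T x* = b^T y*. Confirmed.

15


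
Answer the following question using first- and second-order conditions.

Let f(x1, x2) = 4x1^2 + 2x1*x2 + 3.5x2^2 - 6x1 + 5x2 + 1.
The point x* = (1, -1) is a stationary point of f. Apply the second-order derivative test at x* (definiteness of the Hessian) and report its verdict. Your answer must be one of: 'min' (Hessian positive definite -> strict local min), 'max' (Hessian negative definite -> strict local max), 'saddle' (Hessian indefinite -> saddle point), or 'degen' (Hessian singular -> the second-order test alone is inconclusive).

Compute the Hessian H = grad^2 f:
  H = [[8, 2], [2, 7]]
Verify stationarity: grad f(x*) = H x* + g = (0, 0).
Eigenvalues of H: 5.4384, 9.5616.
Both eigenvalues > 0, so H is positive definite -> x* is a strict local min.

min


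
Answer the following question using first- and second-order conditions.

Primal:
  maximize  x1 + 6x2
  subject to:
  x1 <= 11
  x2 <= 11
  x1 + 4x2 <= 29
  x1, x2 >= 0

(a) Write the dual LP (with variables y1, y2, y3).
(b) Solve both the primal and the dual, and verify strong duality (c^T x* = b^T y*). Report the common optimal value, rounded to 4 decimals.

The standard primal-dual pair for 'max c^T x s.t. A x <= b, x >= 0' is:
  Dual:  min b^T y  s.t.  A^T y >= c,  y >= 0.

So the dual LP is:
  minimize  11y1 + 11y2 + 29y3
  subject to:
    y1 + y3 >= 1
    y2 + 4y3 >= 6
    y1, y2, y3 >= 0

Solving the primal: x* = (0, 7.25).
  primal value c^T x* = 43.5.
Solving the dual: y* = (0, 0, 1.5).
  dual value b^T y* = 43.5.
Strong duality: c^T x* = b^T y*. Confirmed.

43.5


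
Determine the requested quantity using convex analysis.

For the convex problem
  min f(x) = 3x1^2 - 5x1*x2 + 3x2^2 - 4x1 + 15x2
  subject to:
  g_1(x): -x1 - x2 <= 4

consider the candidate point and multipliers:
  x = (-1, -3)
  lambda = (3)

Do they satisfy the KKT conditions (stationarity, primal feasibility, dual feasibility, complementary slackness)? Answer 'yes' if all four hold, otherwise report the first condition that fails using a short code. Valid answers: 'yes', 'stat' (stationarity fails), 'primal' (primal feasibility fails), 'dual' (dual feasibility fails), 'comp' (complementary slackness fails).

Gradient of f: grad f(x) = Q x + c = (5, 2)
Constraint values g_i(x) = a_i^T x - b_i:
  g_1((-1, -3)) = 0
Stationarity residual: grad f(x) + sum_i lambda_i a_i = (2, -1)
  -> stationarity FAILS
Primal feasibility (all g_i <= 0): OK
Dual feasibility (all lambda_i >= 0): OK
Complementary slackness (lambda_i * g_i(x) = 0 for all i): OK

Verdict: the first failing condition is stationarity -> stat.

stat


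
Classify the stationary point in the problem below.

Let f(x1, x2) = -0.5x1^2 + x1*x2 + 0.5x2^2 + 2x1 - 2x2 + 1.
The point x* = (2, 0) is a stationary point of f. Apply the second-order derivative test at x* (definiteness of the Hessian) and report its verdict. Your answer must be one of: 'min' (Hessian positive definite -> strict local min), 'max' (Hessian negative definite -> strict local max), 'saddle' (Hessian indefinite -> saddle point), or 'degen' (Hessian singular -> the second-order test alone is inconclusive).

Compute the Hessian H = grad^2 f:
  H = [[-1, 1], [1, 1]]
Verify stationarity: grad f(x*) = H x* + g = (0, 0).
Eigenvalues of H: -1.4142, 1.4142.
Eigenvalues have mixed signs, so H is indefinite -> x* is a saddle point.

saddle


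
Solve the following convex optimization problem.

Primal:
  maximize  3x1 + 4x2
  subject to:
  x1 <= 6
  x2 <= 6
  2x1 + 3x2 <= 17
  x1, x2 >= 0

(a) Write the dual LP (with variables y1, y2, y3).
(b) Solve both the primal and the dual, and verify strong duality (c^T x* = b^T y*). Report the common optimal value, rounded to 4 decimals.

The standard primal-dual pair for 'max c^T x s.t. A x <= b, x >= 0' is:
  Dual:  min b^T y  s.t.  A^T y >= c,  y >= 0.

So the dual LP is:
  minimize  6y1 + 6y2 + 17y3
  subject to:
    y1 + 2y3 >= 3
    y2 + 3y3 >= 4
    y1, y2, y3 >= 0

Solving the primal: x* = (6, 1.6667).
  primal value c^T x* = 24.6667.
Solving the dual: y* = (0.3333, 0, 1.3333).
  dual value b^T y* = 24.6667.
Strong duality: c^T x* = b^T y*. Confirmed.

24.6667


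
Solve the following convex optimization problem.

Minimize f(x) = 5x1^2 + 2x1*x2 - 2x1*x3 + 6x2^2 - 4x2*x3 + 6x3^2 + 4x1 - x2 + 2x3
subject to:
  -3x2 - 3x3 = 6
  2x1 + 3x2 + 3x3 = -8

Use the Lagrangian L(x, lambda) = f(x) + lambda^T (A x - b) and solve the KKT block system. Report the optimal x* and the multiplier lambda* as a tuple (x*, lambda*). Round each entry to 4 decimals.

Form the Lagrangian:
  L(x, lambda) = (1/2) x^T Q x + c^T x + lambda^T (A x - b)
Stationarity (grad_x L = 0): Q x + c + A^T lambda = 0.
Primal feasibility: A x = b.

This gives the KKT block system:
  [ Q   A^T ] [ x     ]   [-c ]
  [ A    0  ] [ lambda ] = [ b ]

Solving the linear system:
  x*      = (-1, -0.7812, -1.2187)
  lambda* = (0.0625, 2.5625)
  f(x*)   = 7.2344

x* = (-1, -0.7812, -1.2187), lambda* = (0.0625, 2.5625)


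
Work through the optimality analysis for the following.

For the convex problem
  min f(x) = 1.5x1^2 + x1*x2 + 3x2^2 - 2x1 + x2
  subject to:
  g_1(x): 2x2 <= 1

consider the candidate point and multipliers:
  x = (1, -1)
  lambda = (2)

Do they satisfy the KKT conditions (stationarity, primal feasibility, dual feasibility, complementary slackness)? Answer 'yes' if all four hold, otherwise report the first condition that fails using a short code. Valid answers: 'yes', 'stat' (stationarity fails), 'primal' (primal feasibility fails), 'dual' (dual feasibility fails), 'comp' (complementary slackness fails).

Gradient of f: grad f(x) = Q x + c = (0, -4)
Constraint values g_i(x) = a_i^T x - b_i:
  g_1((1, -1)) = -3
Stationarity residual: grad f(x) + sum_i lambda_i a_i = (0, 0)
  -> stationarity OK
Primal feasibility (all g_i <= 0): OK
Dual feasibility (all lambda_i >= 0): OK
Complementary slackness (lambda_i * g_i(x) = 0 for all i): FAILS

Verdict: the first failing condition is complementary_slackness -> comp.

comp


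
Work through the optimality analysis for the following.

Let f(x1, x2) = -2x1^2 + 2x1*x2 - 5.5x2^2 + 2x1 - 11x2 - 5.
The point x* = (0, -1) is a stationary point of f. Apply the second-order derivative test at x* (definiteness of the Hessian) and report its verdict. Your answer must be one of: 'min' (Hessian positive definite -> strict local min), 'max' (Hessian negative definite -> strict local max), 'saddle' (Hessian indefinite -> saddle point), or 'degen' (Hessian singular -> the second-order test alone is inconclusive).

Compute the Hessian H = grad^2 f:
  H = [[-4, 2], [2, -11]]
Verify stationarity: grad f(x*) = H x* + g = (0, 0).
Eigenvalues of H: -11.5311, -3.4689.
Both eigenvalues < 0, so H is negative definite -> x* is a strict local max.

max


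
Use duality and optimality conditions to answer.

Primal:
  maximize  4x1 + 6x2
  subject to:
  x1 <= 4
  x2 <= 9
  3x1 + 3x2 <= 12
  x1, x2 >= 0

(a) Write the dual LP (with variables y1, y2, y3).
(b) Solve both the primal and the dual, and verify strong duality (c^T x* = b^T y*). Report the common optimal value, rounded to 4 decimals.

The standard primal-dual pair for 'max c^T x s.t. A x <= b, x >= 0' is:
  Dual:  min b^T y  s.t.  A^T y >= c,  y >= 0.

So the dual LP is:
  minimize  4y1 + 9y2 + 12y3
  subject to:
    y1 + 3y3 >= 4
    y2 + 3y3 >= 6
    y1, y2, y3 >= 0

Solving the primal: x* = (0, 4).
  primal value c^T x* = 24.
Solving the dual: y* = (0, 0, 2).
  dual value b^T y* = 24.
Strong duality: c^T x* = b^T y*. Confirmed.

24


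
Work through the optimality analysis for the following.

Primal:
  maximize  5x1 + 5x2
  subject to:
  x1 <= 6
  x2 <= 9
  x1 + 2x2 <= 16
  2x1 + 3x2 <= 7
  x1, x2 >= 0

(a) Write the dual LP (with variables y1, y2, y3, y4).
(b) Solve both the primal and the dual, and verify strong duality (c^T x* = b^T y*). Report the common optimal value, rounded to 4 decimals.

The standard primal-dual pair for 'max c^T x s.t. A x <= b, x >= 0' is:
  Dual:  min b^T y  s.t.  A^T y >= c,  y >= 0.

So the dual LP is:
  minimize  6y1 + 9y2 + 16y3 + 7y4
  subject to:
    y1 + y3 + 2y4 >= 5
    y2 + 2y3 + 3y4 >= 5
    y1, y2, y3, y4 >= 0

Solving the primal: x* = (3.5, 0).
  primal value c^T x* = 17.5.
Solving the dual: y* = (0, 0, 0, 2.5).
  dual value b^T y* = 17.5.
Strong duality: c^T x* = b^T y*. Confirmed.

17.5


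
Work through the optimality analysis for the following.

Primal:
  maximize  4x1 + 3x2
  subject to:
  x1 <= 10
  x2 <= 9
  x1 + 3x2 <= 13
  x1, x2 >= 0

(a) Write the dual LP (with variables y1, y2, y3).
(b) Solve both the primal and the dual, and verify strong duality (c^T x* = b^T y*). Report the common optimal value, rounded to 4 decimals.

The standard primal-dual pair for 'max c^T x s.t. A x <= b, x >= 0' is:
  Dual:  min b^T y  s.t.  A^T y >= c,  y >= 0.

So the dual LP is:
  minimize  10y1 + 9y2 + 13y3
  subject to:
    y1 + y3 >= 4
    y2 + 3y3 >= 3
    y1, y2, y3 >= 0

Solving the primal: x* = (10, 1).
  primal value c^T x* = 43.
Solving the dual: y* = (3, 0, 1).
  dual value b^T y* = 43.
Strong duality: c^T x* = b^T y*. Confirmed.

43


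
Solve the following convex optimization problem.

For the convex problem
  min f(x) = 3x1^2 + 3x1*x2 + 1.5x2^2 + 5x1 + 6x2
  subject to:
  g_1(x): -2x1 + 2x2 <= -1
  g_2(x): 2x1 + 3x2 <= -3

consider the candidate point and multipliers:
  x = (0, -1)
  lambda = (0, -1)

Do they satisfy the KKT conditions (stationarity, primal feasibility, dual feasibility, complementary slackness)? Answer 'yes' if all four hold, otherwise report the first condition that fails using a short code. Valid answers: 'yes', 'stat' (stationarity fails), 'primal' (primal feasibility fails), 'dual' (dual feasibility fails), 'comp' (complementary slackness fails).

Gradient of f: grad f(x) = Q x + c = (2, 3)
Constraint values g_i(x) = a_i^T x - b_i:
  g_1((0, -1)) = -1
  g_2((0, -1)) = 0
Stationarity residual: grad f(x) + sum_i lambda_i a_i = (0, 0)
  -> stationarity OK
Primal feasibility (all g_i <= 0): OK
Dual feasibility (all lambda_i >= 0): FAILS
Complementary slackness (lambda_i * g_i(x) = 0 for all i): OK

Verdict: the first failing condition is dual_feasibility -> dual.

dual


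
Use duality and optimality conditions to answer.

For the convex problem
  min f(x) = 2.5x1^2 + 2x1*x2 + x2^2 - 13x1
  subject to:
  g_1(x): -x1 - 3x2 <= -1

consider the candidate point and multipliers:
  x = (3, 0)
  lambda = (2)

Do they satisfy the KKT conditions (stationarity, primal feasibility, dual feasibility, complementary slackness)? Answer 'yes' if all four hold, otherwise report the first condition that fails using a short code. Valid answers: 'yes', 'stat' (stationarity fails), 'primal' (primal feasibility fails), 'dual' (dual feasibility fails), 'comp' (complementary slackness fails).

Gradient of f: grad f(x) = Q x + c = (2, 6)
Constraint values g_i(x) = a_i^T x - b_i:
  g_1((3, 0)) = -2
Stationarity residual: grad f(x) + sum_i lambda_i a_i = (0, 0)
  -> stationarity OK
Primal feasibility (all g_i <= 0): OK
Dual feasibility (all lambda_i >= 0): OK
Complementary slackness (lambda_i * g_i(x) = 0 for all i): FAILS

Verdict: the first failing condition is complementary_slackness -> comp.

comp


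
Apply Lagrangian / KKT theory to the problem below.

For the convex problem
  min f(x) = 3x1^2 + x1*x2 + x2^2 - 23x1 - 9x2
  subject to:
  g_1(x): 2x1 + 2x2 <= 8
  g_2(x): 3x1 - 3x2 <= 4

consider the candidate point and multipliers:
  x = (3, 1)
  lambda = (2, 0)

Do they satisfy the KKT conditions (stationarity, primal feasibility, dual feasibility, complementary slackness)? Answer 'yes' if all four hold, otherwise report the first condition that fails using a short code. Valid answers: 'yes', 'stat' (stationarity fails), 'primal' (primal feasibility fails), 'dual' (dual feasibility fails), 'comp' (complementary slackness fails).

Gradient of f: grad f(x) = Q x + c = (-4, -4)
Constraint values g_i(x) = a_i^T x - b_i:
  g_1((3, 1)) = 0
  g_2((3, 1)) = 2
Stationarity residual: grad f(x) + sum_i lambda_i a_i = (0, 0)
  -> stationarity OK
Primal feasibility (all g_i <= 0): FAILS
Dual feasibility (all lambda_i >= 0): OK
Complementary slackness (lambda_i * g_i(x) = 0 for all i): OK

Verdict: the first failing condition is primal_feasibility -> primal.

primal


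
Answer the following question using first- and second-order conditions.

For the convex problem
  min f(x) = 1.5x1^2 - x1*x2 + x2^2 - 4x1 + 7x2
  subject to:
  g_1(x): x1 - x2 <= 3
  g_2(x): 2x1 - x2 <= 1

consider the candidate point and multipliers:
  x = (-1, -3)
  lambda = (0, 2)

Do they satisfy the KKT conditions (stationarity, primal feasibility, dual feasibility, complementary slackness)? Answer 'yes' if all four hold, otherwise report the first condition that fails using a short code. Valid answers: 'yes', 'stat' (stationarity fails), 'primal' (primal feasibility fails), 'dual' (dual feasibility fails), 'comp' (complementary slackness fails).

Gradient of f: grad f(x) = Q x + c = (-4, 2)
Constraint values g_i(x) = a_i^T x - b_i:
  g_1((-1, -3)) = -1
  g_2((-1, -3)) = 0
Stationarity residual: grad f(x) + sum_i lambda_i a_i = (0, 0)
  -> stationarity OK
Primal feasibility (all g_i <= 0): OK
Dual feasibility (all lambda_i >= 0): OK
Complementary slackness (lambda_i * g_i(x) = 0 for all i): OK

Verdict: yes, KKT holds.

yes


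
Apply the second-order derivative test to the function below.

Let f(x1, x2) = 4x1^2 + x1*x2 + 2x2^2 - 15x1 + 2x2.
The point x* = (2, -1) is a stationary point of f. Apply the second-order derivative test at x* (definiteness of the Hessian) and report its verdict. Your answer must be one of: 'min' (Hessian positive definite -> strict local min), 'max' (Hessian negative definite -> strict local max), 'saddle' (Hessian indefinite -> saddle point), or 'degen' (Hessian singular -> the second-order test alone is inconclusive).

Compute the Hessian H = grad^2 f:
  H = [[8, 1], [1, 4]]
Verify stationarity: grad f(x*) = H x* + g = (0, 0).
Eigenvalues of H: 3.7639, 8.2361.
Both eigenvalues > 0, so H is positive definite -> x* is a strict local min.

min


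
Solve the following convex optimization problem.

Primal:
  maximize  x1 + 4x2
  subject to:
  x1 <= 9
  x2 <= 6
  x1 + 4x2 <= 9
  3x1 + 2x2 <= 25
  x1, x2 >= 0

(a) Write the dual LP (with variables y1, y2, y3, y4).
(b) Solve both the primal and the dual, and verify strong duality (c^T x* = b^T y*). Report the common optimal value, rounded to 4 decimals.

The standard primal-dual pair for 'max c^T x s.t. A x <= b, x >= 0' is:
  Dual:  min b^T y  s.t.  A^T y >= c,  y >= 0.

So the dual LP is:
  minimize  9y1 + 6y2 + 9y3 + 25y4
  subject to:
    y1 + y3 + 3y4 >= 1
    y2 + 4y3 + 2y4 >= 4
    y1, y2, y3, y4 >= 0

Solving the primal: x* = (8.2, 0.2).
  primal value c^T x* = 9.
Solving the dual: y* = (0, 0, 1, 0).
  dual value b^T y* = 9.
Strong duality: c^T x* = b^T y*. Confirmed.

9


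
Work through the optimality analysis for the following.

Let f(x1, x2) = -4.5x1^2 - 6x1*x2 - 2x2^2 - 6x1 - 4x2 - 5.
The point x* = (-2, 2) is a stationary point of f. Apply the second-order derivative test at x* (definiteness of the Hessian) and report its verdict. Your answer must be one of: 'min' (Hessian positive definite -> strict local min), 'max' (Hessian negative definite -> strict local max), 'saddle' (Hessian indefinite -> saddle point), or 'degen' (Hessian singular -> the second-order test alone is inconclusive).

Compute the Hessian H = grad^2 f:
  H = [[-9, -6], [-6, -4]]
Verify stationarity: grad f(x*) = H x* + g = (0, 0).
Eigenvalues of H: -13, 0.
H has a zero eigenvalue (singular; negative semidefinite but not definite), so H is neither positive definite, negative definite, nor indefinite. The second-order test alone is inconclusive -> degen.
(Indeed, f is constant along the null direction of H through x*, so x* is not a strict local extremum.)

degen


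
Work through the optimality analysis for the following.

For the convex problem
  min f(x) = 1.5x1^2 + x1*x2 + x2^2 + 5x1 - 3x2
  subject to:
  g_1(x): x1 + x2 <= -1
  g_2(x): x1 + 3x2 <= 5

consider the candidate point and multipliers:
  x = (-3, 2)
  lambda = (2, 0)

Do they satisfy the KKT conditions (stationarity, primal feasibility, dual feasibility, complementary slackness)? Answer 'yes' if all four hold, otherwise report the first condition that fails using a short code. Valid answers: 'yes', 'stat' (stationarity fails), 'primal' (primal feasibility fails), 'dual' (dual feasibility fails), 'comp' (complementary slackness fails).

Gradient of f: grad f(x) = Q x + c = (-2, -2)
Constraint values g_i(x) = a_i^T x - b_i:
  g_1((-3, 2)) = 0
  g_2((-3, 2)) = -2
Stationarity residual: grad f(x) + sum_i lambda_i a_i = (0, 0)
  -> stationarity OK
Primal feasibility (all g_i <= 0): OK
Dual feasibility (all lambda_i >= 0): OK
Complementary slackness (lambda_i * g_i(x) = 0 for all i): OK

Verdict: yes, KKT holds.

yes


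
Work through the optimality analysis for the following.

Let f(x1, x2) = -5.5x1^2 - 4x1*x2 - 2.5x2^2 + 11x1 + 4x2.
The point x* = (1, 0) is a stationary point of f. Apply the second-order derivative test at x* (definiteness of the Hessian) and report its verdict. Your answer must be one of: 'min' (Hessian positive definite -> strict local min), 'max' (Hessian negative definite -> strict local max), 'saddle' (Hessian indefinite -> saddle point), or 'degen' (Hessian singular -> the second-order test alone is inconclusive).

Compute the Hessian H = grad^2 f:
  H = [[-11, -4], [-4, -5]]
Verify stationarity: grad f(x*) = H x* + g = (0, 0).
Eigenvalues of H: -13, -3.
Both eigenvalues < 0, so H is negative definite -> x* is a strict local max.

max


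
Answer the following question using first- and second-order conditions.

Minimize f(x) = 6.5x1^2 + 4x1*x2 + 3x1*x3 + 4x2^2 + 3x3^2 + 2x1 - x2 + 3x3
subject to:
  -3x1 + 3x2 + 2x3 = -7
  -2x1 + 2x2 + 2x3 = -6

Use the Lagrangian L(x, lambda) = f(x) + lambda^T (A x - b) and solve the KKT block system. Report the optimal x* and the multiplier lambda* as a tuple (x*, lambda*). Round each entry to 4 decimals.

Form the Lagrangian:
  L(x, lambda) = (1/2) x^T Q x + c^T x + lambda^T (A x - b)
Stationarity (grad_x L = 0): Q x + c + A^T lambda = 0.
Primal feasibility: A x = b.

This gives the KKT block system:
  [ Q   A^T ] [ x     ]   [-c ]
  [ A    0  ] [ lambda ] = [ b ]

Solving the linear system:
  x*      = (0.5862, -0.4138, -2)
  lambda* = (-5.2759, 8.8966)
  f(x*)   = 6.0172

x* = (0.5862, -0.4138, -2), lambda* = (-5.2759, 8.8966)


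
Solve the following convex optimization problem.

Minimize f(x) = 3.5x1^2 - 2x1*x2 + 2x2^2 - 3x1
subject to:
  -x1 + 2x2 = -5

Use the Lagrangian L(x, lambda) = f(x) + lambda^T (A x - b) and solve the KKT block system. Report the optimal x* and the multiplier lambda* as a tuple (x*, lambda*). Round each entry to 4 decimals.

Form the Lagrangian:
  L(x, lambda) = (1/2) x^T Q x + c^T x + lambda^T (A x - b)
Stationarity (grad_x L = 0): Q x + c + A^T lambda = 0.
Primal feasibility: A x = b.

This gives the KKT block system:
  [ Q   A^T ] [ x     ]   [-c ]
  [ A    0  ] [ lambda ] = [ b ]

Solving the linear system:
  x*      = (0.5, -2.25)
  lambda* = (5)
  f(x*)   = 11.75

x* = (0.5, -2.25), lambda* = (5)


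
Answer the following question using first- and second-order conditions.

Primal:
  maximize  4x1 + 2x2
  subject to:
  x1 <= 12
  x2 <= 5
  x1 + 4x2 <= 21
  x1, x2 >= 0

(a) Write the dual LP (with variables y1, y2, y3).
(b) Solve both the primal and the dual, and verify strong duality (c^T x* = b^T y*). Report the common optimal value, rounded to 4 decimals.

The standard primal-dual pair for 'max c^T x s.t. A x <= b, x >= 0' is:
  Dual:  min b^T y  s.t.  A^T y >= c,  y >= 0.

So the dual LP is:
  minimize  12y1 + 5y2 + 21y3
  subject to:
    y1 + y3 >= 4
    y2 + 4y3 >= 2
    y1, y2, y3 >= 0

Solving the primal: x* = (12, 2.25).
  primal value c^T x* = 52.5.
Solving the dual: y* = (3.5, 0, 0.5).
  dual value b^T y* = 52.5.
Strong duality: c^T x* = b^T y*. Confirmed.

52.5


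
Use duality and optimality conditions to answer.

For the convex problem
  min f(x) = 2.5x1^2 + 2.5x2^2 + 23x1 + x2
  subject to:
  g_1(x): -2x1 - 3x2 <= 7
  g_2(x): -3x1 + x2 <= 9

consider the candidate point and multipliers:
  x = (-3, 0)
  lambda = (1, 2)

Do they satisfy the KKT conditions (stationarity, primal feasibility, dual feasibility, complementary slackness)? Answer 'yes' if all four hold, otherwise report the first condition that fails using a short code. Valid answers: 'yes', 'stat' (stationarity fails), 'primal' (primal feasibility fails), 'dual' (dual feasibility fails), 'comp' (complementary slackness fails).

Gradient of f: grad f(x) = Q x + c = (8, 1)
Constraint values g_i(x) = a_i^T x - b_i:
  g_1((-3, 0)) = -1
  g_2((-3, 0)) = 0
Stationarity residual: grad f(x) + sum_i lambda_i a_i = (0, 0)
  -> stationarity OK
Primal feasibility (all g_i <= 0): OK
Dual feasibility (all lambda_i >= 0): OK
Complementary slackness (lambda_i * g_i(x) = 0 for all i): FAILS

Verdict: the first failing condition is complementary_slackness -> comp.

comp


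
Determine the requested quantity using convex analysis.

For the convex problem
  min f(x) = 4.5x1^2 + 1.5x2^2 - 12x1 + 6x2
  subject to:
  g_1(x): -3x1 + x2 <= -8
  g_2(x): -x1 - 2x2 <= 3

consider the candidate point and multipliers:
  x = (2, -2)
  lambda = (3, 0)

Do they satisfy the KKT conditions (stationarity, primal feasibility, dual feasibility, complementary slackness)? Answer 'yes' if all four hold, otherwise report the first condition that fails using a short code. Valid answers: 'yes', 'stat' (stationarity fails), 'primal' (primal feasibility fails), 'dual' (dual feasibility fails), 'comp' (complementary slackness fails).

Gradient of f: grad f(x) = Q x + c = (6, 0)
Constraint values g_i(x) = a_i^T x - b_i:
  g_1((2, -2)) = 0
  g_2((2, -2)) = -1
Stationarity residual: grad f(x) + sum_i lambda_i a_i = (-3, 3)
  -> stationarity FAILS
Primal feasibility (all g_i <= 0): OK
Dual feasibility (all lambda_i >= 0): OK
Complementary slackness (lambda_i * g_i(x) = 0 for all i): OK

Verdict: the first failing condition is stationarity -> stat.

stat


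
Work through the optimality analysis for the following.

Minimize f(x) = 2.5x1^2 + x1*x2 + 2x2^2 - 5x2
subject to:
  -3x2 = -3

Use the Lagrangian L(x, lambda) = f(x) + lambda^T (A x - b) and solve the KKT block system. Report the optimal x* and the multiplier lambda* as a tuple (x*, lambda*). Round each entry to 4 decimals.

Form the Lagrangian:
  L(x, lambda) = (1/2) x^T Q x + c^T x + lambda^T (A x - b)
Stationarity (grad_x L = 0): Q x + c + A^T lambda = 0.
Primal feasibility: A x = b.

This gives the KKT block system:
  [ Q   A^T ] [ x     ]   [-c ]
  [ A    0  ] [ lambda ] = [ b ]

Solving the linear system:
  x*      = (-0.2, 1)
  lambda* = (-0.4)
  f(x*)   = -3.1

x* = (-0.2, 1), lambda* = (-0.4)


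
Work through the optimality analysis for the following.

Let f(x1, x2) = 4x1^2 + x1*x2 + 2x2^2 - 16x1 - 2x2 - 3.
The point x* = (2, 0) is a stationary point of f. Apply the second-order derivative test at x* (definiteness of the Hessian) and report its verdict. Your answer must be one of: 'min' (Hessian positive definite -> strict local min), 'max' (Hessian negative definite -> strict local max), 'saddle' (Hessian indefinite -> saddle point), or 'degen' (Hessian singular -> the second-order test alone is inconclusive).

Compute the Hessian H = grad^2 f:
  H = [[8, 1], [1, 4]]
Verify stationarity: grad f(x*) = H x* + g = (0, 0).
Eigenvalues of H: 3.7639, 8.2361.
Both eigenvalues > 0, so H is positive definite -> x* is a strict local min.

min


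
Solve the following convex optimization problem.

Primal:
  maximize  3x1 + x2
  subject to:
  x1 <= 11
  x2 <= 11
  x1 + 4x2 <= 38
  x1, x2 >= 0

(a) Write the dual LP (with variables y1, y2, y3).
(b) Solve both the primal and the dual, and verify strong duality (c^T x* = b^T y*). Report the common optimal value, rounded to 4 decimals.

The standard primal-dual pair for 'max c^T x s.t. A x <= b, x >= 0' is:
  Dual:  min b^T y  s.t.  A^T y >= c,  y >= 0.

So the dual LP is:
  minimize  11y1 + 11y2 + 38y3
  subject to:
    y1 + y3 >= 3
    y2 + 4y3 >= 1
    y1, y2, y3 >= 0

Solving the primal: x* = (11, 6.75).
  primal value c^T x* = 39.75.
Solving the dual: y* = (2.75, 0, 0.25).
  dual value b^T y* = 39.75.
Strong duality: c^T x* = b^T y*. Confirmed.

39.75


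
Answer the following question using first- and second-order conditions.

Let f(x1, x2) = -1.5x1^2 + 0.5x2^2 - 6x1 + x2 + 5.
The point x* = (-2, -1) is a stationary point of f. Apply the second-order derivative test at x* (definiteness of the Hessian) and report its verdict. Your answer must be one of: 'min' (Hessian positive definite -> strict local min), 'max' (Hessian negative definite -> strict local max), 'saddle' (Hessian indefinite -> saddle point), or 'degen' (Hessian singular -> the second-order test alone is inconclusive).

Compute the Hessian H = grad^2 f:
  H = [[-3, 0], [0, 1]]
Verify stationarity: grad f(x*) = H x* + g = (0, 0).
Eigenvalues of H: -3, 1.
Eigenvalues have mixed signs, so H is indefinite -> x* is a saddle point.

saddle


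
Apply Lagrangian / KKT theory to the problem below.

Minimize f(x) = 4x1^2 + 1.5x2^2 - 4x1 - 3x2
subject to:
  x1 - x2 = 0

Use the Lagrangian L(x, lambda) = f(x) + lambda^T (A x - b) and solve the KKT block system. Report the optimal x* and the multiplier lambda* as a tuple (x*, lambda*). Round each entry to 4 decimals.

Form the Lagrangian:
  L(x, lambda) = (1/2) x^T Q x + c^T x + lambda^T (A x - b)
Stationarity (grad_x L = 0): Q x + c + A^T lambda = 0.
Primal feasibility: A x = b.

This gives the KKT block system:
  [ Q   A^T ] [ x     ]   [-c ]
  [ A    0  ] [ lambda ] = [ b ]

Solving the linear system:
  x*      = (0.6364, 0.6364)
  lambda* = (-1.0909)
  f(x*)   = -2.2273

x* = (0.6364, 0.6364), lambda* = (-1.0909)


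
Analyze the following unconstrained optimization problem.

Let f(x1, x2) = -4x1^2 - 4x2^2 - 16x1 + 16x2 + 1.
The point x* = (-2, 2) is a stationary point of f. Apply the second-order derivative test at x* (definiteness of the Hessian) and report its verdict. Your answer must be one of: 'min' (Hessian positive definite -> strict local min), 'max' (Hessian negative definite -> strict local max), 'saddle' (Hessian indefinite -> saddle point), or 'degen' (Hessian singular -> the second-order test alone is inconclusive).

Compute the Hessian H = grad^2 f:
  H = [[-8, 0], [0, -8]]
Verify stationarity: grad f(x*) = H x* + g = (0, 0).
Eigenvalues of H: -8, -8.
Both eigenvalues < 0, so H is negative definite -> x* is a strict local max.

max


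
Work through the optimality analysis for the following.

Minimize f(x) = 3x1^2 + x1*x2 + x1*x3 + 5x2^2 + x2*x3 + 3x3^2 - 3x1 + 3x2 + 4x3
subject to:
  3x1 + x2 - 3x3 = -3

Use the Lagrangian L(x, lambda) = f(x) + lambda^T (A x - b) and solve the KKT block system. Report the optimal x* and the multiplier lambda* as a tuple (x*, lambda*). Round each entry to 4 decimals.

Form the Lagrangian:
  L(x, lambda) = (1/2) x^T Q x + c^T x + lambda^T (A x - b)
Stationarity (grad_x L = 0): Q x + c + A^T lambda = 0.
Primal feasibility: A x = b.

This gives the KKT block system:
  [ Q   A^T ] [ x     ]   [-c ]
  [ A    0  ] [ lambda ] = [ b ]

Solving the linear system:
  x*      = (-0.421, -0.4861, 0.417)
  lambda* = (1.865)
  f(x*)   = 3.5338

x* = (-0.421, -0.4861, 0.417), lambda* = (1.865)


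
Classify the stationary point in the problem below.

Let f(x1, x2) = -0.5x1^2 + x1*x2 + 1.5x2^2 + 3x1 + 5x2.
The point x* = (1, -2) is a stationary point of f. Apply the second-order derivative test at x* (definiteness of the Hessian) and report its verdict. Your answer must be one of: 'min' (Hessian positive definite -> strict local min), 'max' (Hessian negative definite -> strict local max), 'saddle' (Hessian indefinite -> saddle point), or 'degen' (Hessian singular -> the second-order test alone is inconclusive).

Compute the Hessian H = grad^2 f:
  H = [[-1, 1], [1, 3]]
Verify stationarity: grad f(x*) = H x* + g = (0, 0).
Eigenvalues of H: -1.2361, 3.2361.
Eigenvalues have mixed signs, so H is indefinite -> x* is a saddle point.

saddle


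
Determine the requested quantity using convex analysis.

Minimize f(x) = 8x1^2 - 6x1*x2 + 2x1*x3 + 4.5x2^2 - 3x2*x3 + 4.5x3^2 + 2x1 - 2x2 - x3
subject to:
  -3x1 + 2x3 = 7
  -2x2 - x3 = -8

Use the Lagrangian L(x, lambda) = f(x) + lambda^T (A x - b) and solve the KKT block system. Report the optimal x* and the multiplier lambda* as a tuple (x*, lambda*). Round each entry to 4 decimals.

Form the Lagrangian:
  L(x, lambda) = (1/2) x^T Q x + c^T x + lambda^T (A x - b)
Stationarity (grad_x L = 0): Q x + c + A^T lambda = 0.
Primal feasibility: A x = b.

This gives the KKT block system:
  [ Q   A^T ] [ x     ]   [-c ]
  [ A    0  ] [ lambda ] = [ b ]

Solving the linear system:
  x*      = (-0.4014, 2.551, 2.8979)
  lambda* = (-4.6442, 7.337)
  f(x*)   = 41.2012

x* = (-0.4014, 2.551, 2.8979), lambda* = (-4.6442, 7.337)


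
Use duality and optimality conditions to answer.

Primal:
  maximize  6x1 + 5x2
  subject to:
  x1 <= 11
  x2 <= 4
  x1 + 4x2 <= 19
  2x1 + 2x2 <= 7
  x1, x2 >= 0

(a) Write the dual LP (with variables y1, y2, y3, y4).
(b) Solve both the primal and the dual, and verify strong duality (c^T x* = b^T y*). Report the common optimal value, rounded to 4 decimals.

The standard primal-dual pair for 'max c^T x s.t. A x <= b, x >= 0' is:
  Dual:  min b^T y  s.t.  A^T y >= c,  y >= 0.

So the dual LP is:
  minimize  11y1 + 4y2 + 19y3 + 7y4
  subject to:
    y1 + y3 + 2y4 >= 6
    y2 + 4y3 + 2y4 >= 5
    y1, y2, y3, y4 >= 0

Solving the primal: x* = (3.5, 0).
  primal value c^T x* = 21.
Solving the dual: y* = (0, 0, 0, 3).
  dual value b^T y* = 21.
Strong duality: c^T x* = b^T y*. Confirmed.

21


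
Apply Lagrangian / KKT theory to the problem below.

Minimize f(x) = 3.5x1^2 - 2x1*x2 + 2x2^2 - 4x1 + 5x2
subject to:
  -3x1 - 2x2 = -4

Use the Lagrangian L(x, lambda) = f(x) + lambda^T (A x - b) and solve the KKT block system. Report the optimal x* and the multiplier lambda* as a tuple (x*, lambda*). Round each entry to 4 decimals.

Form the Lagrangian:
  L(x, lambda) = (1/2) x^T Q x + c^T x + lambda^T (A x - b)
Stationarity (grad_x L = 0): Q x + c + A^T lambda = 0.
Primal feasibility: A x = b.

This gives the KKT block system:
  [ Q   A^T ] [ x     ]   [-c ]
  [ A    0  ] [ lambda ] = [ b ]

Solving the linear system:
  x*      = (1.25, 0.125)
  lambda* = (1.5)
  f(x*)   = 0.8125

x* = (1.25, 0.125), lambda* = (1.5)


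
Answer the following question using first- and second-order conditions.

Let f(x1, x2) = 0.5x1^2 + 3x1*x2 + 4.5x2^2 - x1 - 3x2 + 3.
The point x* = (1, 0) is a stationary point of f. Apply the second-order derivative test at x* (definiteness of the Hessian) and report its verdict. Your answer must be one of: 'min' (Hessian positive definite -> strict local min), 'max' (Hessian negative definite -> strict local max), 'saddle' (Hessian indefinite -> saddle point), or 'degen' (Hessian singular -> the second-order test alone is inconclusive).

Compute the Hessian H = grad^2 f:
  H = [[1, 3], [3, 9]]
Verify stationarity: grad f(x*) = H x* + g = (0, 0).
Eigenvalues of H: 0, 10.
H has a zero eigenvalue (singular; positive semidefinite but not definite), so H is neither positive definite, negative definite, nor indefinite. The second-order test alone is inconclusive -> degen.
(Indeed, f is constant along the null direction of H through x*, so x* is not a strict local extremum.)

degen


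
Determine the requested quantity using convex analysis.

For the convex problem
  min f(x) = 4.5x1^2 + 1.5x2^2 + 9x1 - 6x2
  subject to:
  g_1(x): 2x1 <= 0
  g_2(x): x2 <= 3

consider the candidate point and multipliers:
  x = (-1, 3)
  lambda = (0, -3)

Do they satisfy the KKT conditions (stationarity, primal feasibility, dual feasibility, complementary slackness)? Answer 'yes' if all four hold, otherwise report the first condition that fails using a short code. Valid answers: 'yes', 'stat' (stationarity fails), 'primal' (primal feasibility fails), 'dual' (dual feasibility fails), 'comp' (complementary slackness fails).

Gradient of f: grad f(x) = Q x + c = (0, 3)
Constraint values g_i(x) = a_i^T x - b_i:
  g_1((-1, 3)) = -2
  g_2((-1, 3)) = 0
Stationarity residual: grad f(x) + sum_i lambda_i a_i = (0, 0)
  -> stationarity OK
Primal feasibility (all g_i <= 0): OK
Dual feasibility (all lambda_i >= 0): FAILS
Complementary slackness (lambda_i * g_i(x) = 0 for all i): OK

Verdict: the first failing condition is dual_feasibility -> dual.

dual


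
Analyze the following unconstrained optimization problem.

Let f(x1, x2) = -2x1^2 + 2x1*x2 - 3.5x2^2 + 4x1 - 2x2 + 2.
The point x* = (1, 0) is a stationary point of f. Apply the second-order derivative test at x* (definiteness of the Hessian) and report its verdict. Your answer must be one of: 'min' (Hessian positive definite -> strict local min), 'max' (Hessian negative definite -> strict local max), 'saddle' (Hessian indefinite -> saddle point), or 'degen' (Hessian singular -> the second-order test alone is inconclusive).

Compute the Hessian H = grad^2 f:
  H = [[-4, 2], [2, -7]]
Verify stationarity: grad f(x*) = H x* + g = (0, 0).
Eigenvalues of H: -8, -3.
Both eigenvalues < 0, so H is negative definite -> x* is a strict local max.

max


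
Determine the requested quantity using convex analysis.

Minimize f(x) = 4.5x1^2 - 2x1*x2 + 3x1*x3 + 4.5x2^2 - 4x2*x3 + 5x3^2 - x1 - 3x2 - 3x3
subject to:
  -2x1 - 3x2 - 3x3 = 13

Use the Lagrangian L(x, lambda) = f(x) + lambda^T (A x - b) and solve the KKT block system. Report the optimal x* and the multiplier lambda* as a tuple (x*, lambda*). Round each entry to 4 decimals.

Form the Lagrangian:
  L(x, lambda) = (1/2) x^T Q x + c^T x + lambda^T (A x - b)
Stationarity (grad_x L = 0): Q x + c + A^T lambda = 0.
Primal feasibility: A x = b.

This gives the KKT block system:
  [ Q   A^T ] [ x     ]   [-c ]
  [ A    0  ] [ lambda ] = [ b ]

Solving the linear system:
  x*      = (-0.8175, -2.1157, -1.6726)
  lambda* = (-4.572)
  f(x*)   = 35.809

x* = (-0.8175, -2.1157, -1.6726), lambda* = (-4.572)


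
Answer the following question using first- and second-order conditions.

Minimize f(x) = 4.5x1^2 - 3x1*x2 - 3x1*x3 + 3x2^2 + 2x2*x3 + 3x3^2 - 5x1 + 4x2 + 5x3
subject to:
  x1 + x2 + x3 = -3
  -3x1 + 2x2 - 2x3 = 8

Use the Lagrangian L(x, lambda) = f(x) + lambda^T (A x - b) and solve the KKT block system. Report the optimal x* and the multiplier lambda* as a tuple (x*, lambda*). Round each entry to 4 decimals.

Form the Lagrangian:
  L(x, lambda) = (1/2) x^T Q x + c^T x + lambda^T (A x - b)
Stationarity (grad_x L = 0): Q x + c + A^T lambda = 0.
Primal feasibility: A x = b.

This gives the KKT block system:
  [ Q   A^T ] [ x     ]   [-c ]
  [ A    0  ] [ lambda ] = [ b ]

Solving the linear system:
  x*      = (-0.9681, 0.258, -2.2899)
  lambda* = (0.7234, -2.2979)
  f(x*)   = 7.488

x* = (-0.9681, 0.258, -2.2899), lambda* = (0.7234, -2.2979)


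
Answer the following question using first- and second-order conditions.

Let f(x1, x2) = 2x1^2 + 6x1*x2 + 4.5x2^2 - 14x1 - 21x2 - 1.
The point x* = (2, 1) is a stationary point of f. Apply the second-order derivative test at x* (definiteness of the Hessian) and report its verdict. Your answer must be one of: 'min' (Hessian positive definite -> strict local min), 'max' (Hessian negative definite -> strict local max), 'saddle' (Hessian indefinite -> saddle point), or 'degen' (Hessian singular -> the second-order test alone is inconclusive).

Compute the Hessian H = grad^2 f:
  H = [[4, 6], [6, 9]]
Verify stationarity: grad f(x*) = H x* + g = (0, 0).
Eigenvalues of H: 0, 13.
H has a zero eigenvalue (singular; positive semidefinite but not definite), so H is neither positive definite, negative definite, nor indefinite. The second-order test alone is inconclusive -> degen.
(Indeed, f is constant along the null direction of H through x*, so x* is not a strict local extremum.)

degen


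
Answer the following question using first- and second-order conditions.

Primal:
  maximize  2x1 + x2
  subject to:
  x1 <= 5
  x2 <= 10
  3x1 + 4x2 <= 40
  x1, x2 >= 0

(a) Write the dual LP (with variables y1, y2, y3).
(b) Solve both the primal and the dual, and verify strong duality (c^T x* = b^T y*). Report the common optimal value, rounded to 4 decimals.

The standard primal-dual pair for 'max c^T x s.t. A x <= b, x >= 0' is:
  Dual:  min b^T y  s.t.  A^T y >= c,  y >= 0.

So the dual LP is:
  minimize  5y1 + 10y2 + 40y3
  subject to:
    y1 + 3y3 >= 2
    y2 + 4y3 >= 1
    y1, y2, y3 >= 0

Solving the primal: x* = (5, 6.25).
  primal value c^T x* = 16.25.
Solving the dual: y* = (1.25, 0, 0.25).
  dual value b^T y* = 16.25.
Strong duality: c^T x* = b^T y*. Confirmed.

16.25


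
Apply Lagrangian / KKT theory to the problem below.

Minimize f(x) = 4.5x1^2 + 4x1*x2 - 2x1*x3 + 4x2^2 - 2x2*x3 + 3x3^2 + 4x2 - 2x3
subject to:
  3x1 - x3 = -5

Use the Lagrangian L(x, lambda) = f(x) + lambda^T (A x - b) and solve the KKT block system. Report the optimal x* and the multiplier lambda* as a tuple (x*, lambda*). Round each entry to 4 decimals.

Form the Lagrangian:
  L(x, lambda) = (1/2) x^T Q x + c^T x + lambda^T (A x - b)
Stationarity (grad_x L = 0): Q x + c + A^T lambda = 0.
Primal feasibility: A x = b.

This gives the KKT block system:
  [ Q   A^T ] [ x     ]   [-c ]
  [ A    0  ] [ lambda ] = [ b ]

Solving the linear system:
  x*      = (-1.4356, 0.3911, 0.6931)
  lambda* = (4.2475)
  f(x*)   = 10.7079

x* = (-1.4356, 0.3911, 0.6931), lambda* = (4.2475)


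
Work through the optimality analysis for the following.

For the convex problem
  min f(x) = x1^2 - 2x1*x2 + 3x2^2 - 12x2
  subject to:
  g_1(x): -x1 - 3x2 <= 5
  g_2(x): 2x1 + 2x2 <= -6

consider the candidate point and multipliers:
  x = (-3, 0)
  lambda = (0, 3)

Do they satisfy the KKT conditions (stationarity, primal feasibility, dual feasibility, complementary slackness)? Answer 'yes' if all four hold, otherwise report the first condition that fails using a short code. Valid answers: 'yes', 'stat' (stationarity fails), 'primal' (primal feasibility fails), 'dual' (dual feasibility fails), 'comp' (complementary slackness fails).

Gradient of f: grad f(x) = Q x + c = (-6, -6)
Constraint values g_i(x) = a_i^T x - b_i:
  g_1((-3, 0)) = -2
  g_2((-3, 0)) = 0
Stationarity residual: grad f(x) + sum_i lambda_i a_i = (0, 0)
  -> stationarity OK
Primal feasibility (all g_i <= 0): OK
Dual feasibility (all lambda_i >= 0): OK
Complementary slackness (lambda_i * g_i(x) = 0 for all i): OK

Verdict: yes, KKT holds.

yes


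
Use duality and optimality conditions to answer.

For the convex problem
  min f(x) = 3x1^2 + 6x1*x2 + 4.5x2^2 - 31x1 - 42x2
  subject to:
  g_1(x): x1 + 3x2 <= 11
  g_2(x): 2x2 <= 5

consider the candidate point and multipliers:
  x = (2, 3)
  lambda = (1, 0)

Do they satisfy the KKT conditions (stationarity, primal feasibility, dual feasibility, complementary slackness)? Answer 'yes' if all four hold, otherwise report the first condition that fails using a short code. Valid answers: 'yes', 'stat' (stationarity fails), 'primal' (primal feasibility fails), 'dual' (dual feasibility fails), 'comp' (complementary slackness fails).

Gradient of f: grad f(x) = Q x + c = (-1, -3)
Constraint values g_i(x) = a_i^T x - b_i:
  g_1((2, 3)) = 0
  g_2((2, 3)) = 1
Stationarity residual: grad f(x) + sum_i lambda_i a_i = (0, 0)
  -> stationarity OK
Primal feasibility (all g_i <= 0): FAILS
Dual feasibility (all lambda_i >= 0): OK
Complementary slackness (lambda_i * g_i(x) = 0 for all i): OK

Verdict: the first failing condition is primal_feasibility -> primal.

primal
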